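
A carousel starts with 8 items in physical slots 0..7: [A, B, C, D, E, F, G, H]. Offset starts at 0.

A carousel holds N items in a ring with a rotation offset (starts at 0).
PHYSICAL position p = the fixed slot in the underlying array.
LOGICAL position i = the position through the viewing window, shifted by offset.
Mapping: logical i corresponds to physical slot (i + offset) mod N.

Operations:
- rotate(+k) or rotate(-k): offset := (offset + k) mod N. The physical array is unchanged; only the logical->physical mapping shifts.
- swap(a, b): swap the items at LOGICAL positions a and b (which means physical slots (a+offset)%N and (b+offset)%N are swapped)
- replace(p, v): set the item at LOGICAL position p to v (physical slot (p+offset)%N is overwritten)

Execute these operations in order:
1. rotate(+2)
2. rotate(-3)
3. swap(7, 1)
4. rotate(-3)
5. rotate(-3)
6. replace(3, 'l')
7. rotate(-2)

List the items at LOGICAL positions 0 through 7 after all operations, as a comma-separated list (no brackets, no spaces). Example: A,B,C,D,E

Answer: H,G,B,C,D,l,F,A

Derivation:
After op 1 (rotate(+2)): offset=2, physical=[A,B,C,D,E,F,G,H], logical=[C,D,E,F,G,H,A,B]
After op 2 (rotate(-3)): offset=7, physical=[A,B,C,D,E,F,G,H], logical=[H,A,B,C,D,E,F,G]
After op 3 (swap(7, 1)): offset=7, physical=[G,B,C,D,E,F,A,H], logical=[H,G,B,C,D,E,F,A]
After op 4 (rotate(-3)): offset=4, physical=[G,B,C,D,E,F,A,H], logical=[E,F,A,H,G,B,C,D]
After op 5 (rotate(-3)): offset=1, physical=[G,B,C,D,E,F,A,H], logical=[B,C,D,E,F,A,H,G]
After op 6 (replace(3, 'l')): offset=1, physical=[G,B,C,D,l,F,A,H], logical=[B,C,D,l,F,A,H,G]
After op 7 (rotate(-2)): offset=7, physical=[G,B,C,D,l,F,A,H], logical=[H,G,B,C,D,l,F,A]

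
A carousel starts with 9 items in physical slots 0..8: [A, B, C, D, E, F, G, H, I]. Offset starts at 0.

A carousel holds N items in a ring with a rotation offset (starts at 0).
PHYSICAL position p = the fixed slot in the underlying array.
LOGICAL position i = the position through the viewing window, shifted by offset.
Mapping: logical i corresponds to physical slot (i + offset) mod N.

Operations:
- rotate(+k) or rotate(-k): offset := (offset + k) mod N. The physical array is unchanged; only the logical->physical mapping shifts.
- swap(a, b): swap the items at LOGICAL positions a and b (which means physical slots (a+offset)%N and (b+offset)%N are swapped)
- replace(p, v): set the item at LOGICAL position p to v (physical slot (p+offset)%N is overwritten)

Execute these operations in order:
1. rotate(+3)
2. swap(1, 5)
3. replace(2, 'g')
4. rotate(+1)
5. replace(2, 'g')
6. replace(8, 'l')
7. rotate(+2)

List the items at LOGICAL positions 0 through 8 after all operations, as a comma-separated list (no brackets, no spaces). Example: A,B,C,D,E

After op 1 (rotate(+3)): offset=3, physical=[A,B,C,D,E,F,G,H,I], logical=[D,E,F,G,H,I,A,B,C]
After op 2 (swap(1, 5)): offset=3, physical=[A,B,C,D,I,F,G,H,E], logical=[D,I,F,G,H,E,A,B,C]
After op 3 (replace(2, 'g')): offset=3, physical=[A,B,C,D,I,g,G,H,E], logical=[D,I,g,G,H,E,A,B,C]
After op 4 (rotate(+1)): offset=4, physical=[A,B,C,D,I,g,G,H,E], logical=[I,g,G,H,E,A,B,C,D]
After op 5 (replace(2, 'g')): offset=4, physical=[A,B,C,D,I,g,g,H,E], logical=[I,g,g,H,E,A,B,C,D]
After op 6 (replace(8, 'l')): offset=4, physical=[A,B,C,l,I,g,g,H,E], logical=[I,g,g,H,E,A,B,C,l]
After op 7 (rotate(+2)): offset=6, physical=[A,B,C,l,I,g,g,H,E], logical=[g,H,E,A,B,C,l,I,g]

Answer: g,H,E,A,B,C,l,I,g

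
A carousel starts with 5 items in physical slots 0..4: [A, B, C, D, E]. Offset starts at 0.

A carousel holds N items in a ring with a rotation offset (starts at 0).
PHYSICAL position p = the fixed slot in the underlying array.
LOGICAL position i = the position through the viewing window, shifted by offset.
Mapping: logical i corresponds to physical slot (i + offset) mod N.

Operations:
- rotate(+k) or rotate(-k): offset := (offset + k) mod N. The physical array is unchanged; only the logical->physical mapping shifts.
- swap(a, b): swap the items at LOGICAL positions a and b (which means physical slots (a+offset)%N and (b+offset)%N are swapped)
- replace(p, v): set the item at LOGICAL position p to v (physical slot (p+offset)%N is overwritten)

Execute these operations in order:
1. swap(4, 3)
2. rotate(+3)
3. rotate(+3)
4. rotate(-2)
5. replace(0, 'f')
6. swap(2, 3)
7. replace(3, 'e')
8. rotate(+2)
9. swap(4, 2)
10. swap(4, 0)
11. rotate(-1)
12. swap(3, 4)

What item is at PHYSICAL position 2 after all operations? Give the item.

After op 1 (swap(4, 3)): offset=0, physical=[A,B,C,E,D], logical=[A,B,C,E,D]
After op 2 (rotate(+3)): offset=3, physical=[A,B,C,E,D], logical=[E,D,A,B,C]
After op 3 (rotate(+3)): offset=1, physical=[A,B,C,E,D], logical=[B,C,E,D,A]
After op 4 (rotate(-2)): offset=4, physical=[A,B,C,E,D], logical=[D,A,B,C,E]
After op 5 (replace(0, 'f')): offset=4, physical=[A,B,C,E,f], logical=[f,A,B,C,E]
After op 6 (swap(2, 3)): offset=4, physical=[A,C,B,E,f], logical=[f,A,C,B,E]
After op 7 (replace(3, 'e')): offset=4, physical=[A,C,e,E,f], logical=[f,A,C,e,E]
After op 8 (rotate(+2)): offset=1, physical=[A,C,e,E,f], logical=[C,e,E,f,A]
After op 9 (swap(4, 2)): offset=1, physical=[E,C,e,A,f], logical=[C,e,A,f,E]
After op 10 (swap(4, 0)): offset=1, physical=[C,E,e,A,f], logical=[E,e,A,f,C]
After op 11 (rotate(-1)): offset=0, physical=[C,E,e,A,f], logical=[C,E,e,A,f]
After op 12 (swap(3, 4)): offset=0, physical=[C,E,e,f,A], logical=[C,E,e,f,A]

Answer: e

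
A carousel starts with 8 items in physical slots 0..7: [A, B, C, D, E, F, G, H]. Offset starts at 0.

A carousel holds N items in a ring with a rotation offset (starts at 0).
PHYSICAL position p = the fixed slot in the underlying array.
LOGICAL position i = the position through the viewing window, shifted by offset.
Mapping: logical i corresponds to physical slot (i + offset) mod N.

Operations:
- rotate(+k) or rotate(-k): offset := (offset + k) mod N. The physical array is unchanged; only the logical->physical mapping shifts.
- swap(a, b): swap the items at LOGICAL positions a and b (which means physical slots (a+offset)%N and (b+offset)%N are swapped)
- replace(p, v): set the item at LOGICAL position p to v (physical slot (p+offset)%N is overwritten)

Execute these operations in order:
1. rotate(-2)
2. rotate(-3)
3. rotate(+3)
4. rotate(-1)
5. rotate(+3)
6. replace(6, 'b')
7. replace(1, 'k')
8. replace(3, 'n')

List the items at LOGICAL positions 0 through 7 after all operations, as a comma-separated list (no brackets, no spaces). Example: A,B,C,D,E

Answer: A,k,C,n,E,F,b,H

Derivation:
After op 1 (rotate(-2)): offset=6, physical=[A,B,C,D,E,F,G,H], logical=[G,H,A,B,C,D,E,F]
After op 2 (rotate(-3)): offset=3, physical=[A,B,C,D,E,F,G,H], logical=[D,E,F,G,H,A,B,C]
After op 3 (rotate(+3)): offset=6, physical=[A,B,C,D,E,F,G,H], logical=[G,H,A,B,C,D,E,F]
After op 4 (rotate(-1)): offset=5, physical=[A,B,C,D,E,F,G,H], logical=[F,G,H,A,B,C,D,E]
After op 5 (rotate(+3)): offset=0, physical=[A,B,C,D,E,F,G,H], logical=[A,B,C,D,E,F,G,H]
After op 6 (replace(6, 'b')): offset=0, physical=[A,B,C,D,E,F,b,H], logical=[A,B,C,D,E,F,b,H]
After op 7 (replace(1, 'k')): offset=0, physical=[A,k,C,D,E,F,b,H], logical=[A,k,C,D,E,F,b,H]
After op 8 (replace(3, 'n')): offset=0, physical=[A,k,C,n,E,F,b,H], logical=[A,k,C,n,E,F,b,H]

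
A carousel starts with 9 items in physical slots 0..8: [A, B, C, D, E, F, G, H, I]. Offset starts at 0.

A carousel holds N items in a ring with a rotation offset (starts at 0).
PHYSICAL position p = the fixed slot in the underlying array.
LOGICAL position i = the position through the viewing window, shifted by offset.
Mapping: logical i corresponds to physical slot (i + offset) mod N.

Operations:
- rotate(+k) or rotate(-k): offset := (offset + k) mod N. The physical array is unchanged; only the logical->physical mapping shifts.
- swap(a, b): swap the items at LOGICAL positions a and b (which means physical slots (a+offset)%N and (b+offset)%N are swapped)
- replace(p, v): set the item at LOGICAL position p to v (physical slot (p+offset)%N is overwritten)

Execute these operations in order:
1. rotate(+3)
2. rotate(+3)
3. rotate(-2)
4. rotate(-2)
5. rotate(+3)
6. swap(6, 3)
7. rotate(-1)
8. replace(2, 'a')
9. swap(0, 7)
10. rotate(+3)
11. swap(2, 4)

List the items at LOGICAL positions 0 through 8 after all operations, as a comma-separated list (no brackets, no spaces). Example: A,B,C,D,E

After op 1 (rotate(+3)): offset=3, physical=[A,B,C,D,E,F,G,H,I], logical=[D,E,F,G,H,I,A,B,C]
After op 2 (rotate(+3)): offset=6, physical=[A,B,C,D,E,F,G,H,I], logical=[G,H,I,A,B,C,D,E,F]
After op 3 (rotate(-2)): offset=4, physical=[A,B,C,D,E,F,G,H,I], logical=[E,F,G,H,I,A,B,C,D]
After op 4 (rotate(-2)): offset=2, physical=[A,B,C,D,E,F,G,H,I], logical=[C,D,E,F,G,H,I,A,B]
After op 5 (rotate(+3)): offset=5, physical=[A,B,C,D,E,F,G,H,I], logical=[F,G,H,I,A,B,C,D,E]
After op 6 (swap(6, 3)): offset=5, physical=[A,B,I,D,E,F,G,H,C], logical=[F,G,H,C,A,B,I,D,E]
After op 7 (rotate(-1)): offset=4, physical=[A,B,I,D,E,F,G,H,C], logical=[E,F,G,H,C,A,B,I,D]
After op 8 (replace(2, 'a')): offset=4, physical=[A,B,I,D,E,F,a,H,C], logical=[E,F,a,H,C,A,B,I,D]
After op 9 (swap(0, 7)): offset=4, physical=[A,B,E,D,I,F,a,H,C], logical=[I,F,a,H,C,A,B,E,D]
After op 10 (rotate(+3)): offset=7, physical=[A,B,E,D,I,F,a,H,C], logical=[H,C,A,B,E,D,I,F,a]
After op 11 (swap(2, 4)): offset=7, physical=[E,B,A,D,I,F,a,H,C], logical=[H,C,E,B,A,D,I,F,a]

Answer: H,C,E,B,A,D,I,F,a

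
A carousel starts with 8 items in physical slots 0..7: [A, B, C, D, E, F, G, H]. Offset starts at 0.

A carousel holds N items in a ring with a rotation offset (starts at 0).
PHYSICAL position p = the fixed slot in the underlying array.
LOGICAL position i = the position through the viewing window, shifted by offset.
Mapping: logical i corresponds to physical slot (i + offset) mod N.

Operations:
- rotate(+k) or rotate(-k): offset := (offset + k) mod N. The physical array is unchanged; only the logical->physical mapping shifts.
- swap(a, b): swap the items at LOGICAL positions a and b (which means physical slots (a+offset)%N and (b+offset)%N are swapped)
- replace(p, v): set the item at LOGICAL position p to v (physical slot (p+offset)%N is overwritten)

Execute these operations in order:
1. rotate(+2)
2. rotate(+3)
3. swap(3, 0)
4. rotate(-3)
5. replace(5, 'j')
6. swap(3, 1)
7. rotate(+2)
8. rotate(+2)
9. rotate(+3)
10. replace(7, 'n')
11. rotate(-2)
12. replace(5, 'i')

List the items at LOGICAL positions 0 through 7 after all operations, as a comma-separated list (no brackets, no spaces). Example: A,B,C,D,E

Answer: j,n,B,C,A,i,D,G

Derivation:
After op 1 (rotate(+2)): offset=2, physical=[A,B,C,D,E,F,G,H], logical=[C,D,E,F,G,H,A,B]
After op 2 (rotate(+3)): offset=5, physical=[A,B,C,D,E,F,G,H], logical=[F,G,H,A,B,C,D,E]
After op 3 (swap(3, 0)): offset=5, physical=[F,B,C,D,E,A,G,H], logical=[A,G,H,F,B,C,D,E]
After op 4 (rotate(-3)): offset=2, physical=[F,B,C,D,E,A,G,H], logical=[C,D,E,A,G,H,F,B]
After op 5 (replace(5, 'j')): offset=2, physical=[F,B,C,D,E,A,G,j], logical=[C,D,E,A,G,j,F,B]
After op 6 (swap(3, 1)): offset=2, physical=[F,B,C,A,E,D,G,j], logical=[C,A,E,D,G,j,F,B]
After op 7 (rotate(+2)): offset=4, physical=[F,B,C,A,E,D,G,j], logical=[E,D,G,j,F,B,C,A]
After op 8 (rotate(+2)): offset=6, physical=[F,B,C,A,E,D,G,j], logical=[G,j,F,B,C,A,E,D]
After op 9 (rotate(+3)): offset=1, physical=[F,B,C,A,E,D,G,j], logical=[B,C,A,E,D,G,j,F]
After op 10 (replace(7, 'n')): offset=1, physical=[n,B,C,A,E,D,G,j], logical=[B,C,A,E,D,G,j,n]
After op 11 (rotate(-2)): offset=7, physical=[n,B,C,A,E,D,G,j], logical=[j,n,B,C,A,E,D,G]
After op 12 (replace(5, 'i')): offset=7, physical=[n,B,C,A,i,D,G,j], logical=[j,n,B,C,A,i,D,G]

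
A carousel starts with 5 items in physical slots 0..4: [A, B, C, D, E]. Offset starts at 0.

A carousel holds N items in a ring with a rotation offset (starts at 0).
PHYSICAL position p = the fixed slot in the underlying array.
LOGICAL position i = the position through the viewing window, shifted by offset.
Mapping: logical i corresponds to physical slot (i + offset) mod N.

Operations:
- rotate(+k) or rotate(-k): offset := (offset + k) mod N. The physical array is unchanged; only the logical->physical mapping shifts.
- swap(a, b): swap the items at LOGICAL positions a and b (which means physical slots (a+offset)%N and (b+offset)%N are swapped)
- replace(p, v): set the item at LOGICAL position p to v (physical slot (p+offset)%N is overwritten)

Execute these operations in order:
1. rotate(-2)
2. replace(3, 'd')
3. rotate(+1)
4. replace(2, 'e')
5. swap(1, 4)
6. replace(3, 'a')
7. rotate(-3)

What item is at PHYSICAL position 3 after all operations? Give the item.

After op 1 (rotate(-2)): offset=3, physical=[A,B,C,D,E], logical=[D,E,A,B,C]
After op 2 (replace(3, 'd')): offset=3, physical=[A,d,C,D,E], logical=[D,E,A,d,C]
After op 3 (rotate(+1)): offset=4, physical=[A,d,C,D,E], logical=[E,A,d,C,D]
After op 4 (replace(2, 'e')): offset=4, physical=[A,e,C,D,E], logical=[E,A,e,C,D]
After op 5 (swap(1, 4)): offset=4, physical=[D,e,C,A,E], logical=[E,D,e,C,A]
After op 6 (replace(3, 'a')): offset=4, physical=[D,e,a,A,E], logical=[E,D,e,a,A]
After op 7 (rotate(-3)): offset=1, physical=[D,e,a,A,E], logical=[e,a,A,E,D]

Answer: A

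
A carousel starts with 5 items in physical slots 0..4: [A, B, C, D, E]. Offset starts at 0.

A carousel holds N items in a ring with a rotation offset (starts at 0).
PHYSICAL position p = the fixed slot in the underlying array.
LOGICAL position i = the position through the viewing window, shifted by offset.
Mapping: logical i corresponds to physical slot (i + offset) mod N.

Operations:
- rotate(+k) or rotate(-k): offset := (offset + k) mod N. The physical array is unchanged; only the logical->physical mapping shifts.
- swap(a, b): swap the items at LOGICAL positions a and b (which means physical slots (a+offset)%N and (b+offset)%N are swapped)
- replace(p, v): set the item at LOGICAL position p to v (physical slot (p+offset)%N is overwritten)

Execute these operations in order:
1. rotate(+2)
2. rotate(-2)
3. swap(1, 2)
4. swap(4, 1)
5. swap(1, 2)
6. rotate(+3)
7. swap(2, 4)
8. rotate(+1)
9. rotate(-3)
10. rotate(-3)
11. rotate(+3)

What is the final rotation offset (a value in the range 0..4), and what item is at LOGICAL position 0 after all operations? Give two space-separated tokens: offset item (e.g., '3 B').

Answer: 1 B

Derivation:
After op 1 (rotate(+2)): offset=2, physical=[A,B,C,D,E], logical=[C,D,E,A,B]
After op 2 (rotate(-2)): offset=0, physical=[A,B,C,D,E], logical=[A,B,C,D,E]
After op 3 (swap(1, 2)): offset=0, physical=[A,C,B,D,E], logical=[A,C,B,D,E]
After op 4 (swap(4, 1)): offset=0, physical=[A,E,B,D,C], logical=[A,E,B,D,C]
After op 5 (swap(1, 2)): offset=0, physical=[A,B,E,D,C], logical=[A,B,E,D,C]
After op 6 (rotate(+3)): offset=3, physical=[A,B,E,D,C], logical=[D,C,A,B,E]
After op 7 (swap(2, 4)): offset=3, physical=[E,B,A,D,C], logical=[D,C,E,B,A]
After op 8 (rotate(+1)): offset=4, physical=[E,B,A,D,C], logical=[C,E,B,A,D]
After op 9 (rotate(-3)): offset=1, physical=[E,B,A,D,C], logical=[B,A,D,C,E]
After op 10 (rotate(-3)): offset=3, physical=[E,B,A,D,C], logical=[D,C,E,B,A]
After op 11 (rotate(+3)): offset=1, physical=[E,B,A,D,C], logical=[B,A,D,C,E]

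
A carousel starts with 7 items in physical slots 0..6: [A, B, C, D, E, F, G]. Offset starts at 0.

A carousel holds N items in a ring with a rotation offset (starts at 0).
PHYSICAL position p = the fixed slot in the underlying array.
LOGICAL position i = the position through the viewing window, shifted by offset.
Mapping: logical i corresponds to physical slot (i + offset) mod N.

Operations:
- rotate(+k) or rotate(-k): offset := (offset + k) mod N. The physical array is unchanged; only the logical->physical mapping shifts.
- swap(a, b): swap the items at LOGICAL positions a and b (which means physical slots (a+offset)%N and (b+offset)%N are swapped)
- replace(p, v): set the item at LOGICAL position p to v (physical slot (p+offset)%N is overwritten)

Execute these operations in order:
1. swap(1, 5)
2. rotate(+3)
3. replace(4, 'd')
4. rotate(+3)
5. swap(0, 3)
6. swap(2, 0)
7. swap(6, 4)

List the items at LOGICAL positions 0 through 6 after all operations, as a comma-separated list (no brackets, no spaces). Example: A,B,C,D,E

Answer: F,d,C,G,B,E,D

Derivation:
After op 1 (swap(1, 5)): offset=0, physical=[A,F,C,D,E,B,G], logical=[A,F,C,D,E,B,G]
After op 2 (rotate(+3)): offset=3, physical=[A,F,C,D,E,B,G], logical=[D,E,B,G,A,F,C]
After op 3 (replace(4, 'd')): offset=3, physical=[d,F,C,D,E,B,G], logical=[D,E,B,G,d,F,C]
After op 4 (rotate(+3)): offset=6, physical=[d,F,C,D,E,B,G], logical=[G,d,F,C,D,E,B]
After op 5 (swap(0, 3)): offset=6, physical=[d,F,G,D,E,B,C], logical=[C,d,F,G,D,E,B]
After op 6 (swap(2, 0)): offset=6, physical=[d,C,G,D,E,B,F], logical=[F,d,C,G,D,E,B]
After op 7 (swap(6, 4)): offset=6, physical=[d,C,G,B,E,D,F], logical=[F,d,C,G,B,E,D]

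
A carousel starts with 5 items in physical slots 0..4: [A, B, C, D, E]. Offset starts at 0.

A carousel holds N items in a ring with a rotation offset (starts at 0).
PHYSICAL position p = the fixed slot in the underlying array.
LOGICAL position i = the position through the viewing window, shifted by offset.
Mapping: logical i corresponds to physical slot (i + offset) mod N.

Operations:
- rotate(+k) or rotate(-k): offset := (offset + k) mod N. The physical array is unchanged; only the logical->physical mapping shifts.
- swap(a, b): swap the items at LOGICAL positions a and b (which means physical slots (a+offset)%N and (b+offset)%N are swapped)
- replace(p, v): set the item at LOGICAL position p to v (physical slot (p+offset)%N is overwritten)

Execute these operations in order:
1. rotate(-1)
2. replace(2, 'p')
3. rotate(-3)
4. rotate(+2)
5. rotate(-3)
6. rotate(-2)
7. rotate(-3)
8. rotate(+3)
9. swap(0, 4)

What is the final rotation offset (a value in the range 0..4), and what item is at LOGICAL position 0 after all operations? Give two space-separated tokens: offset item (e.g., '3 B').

After op 1 (rotate(-1)): offset=4, physical=[A,B,C,D,E], logical=[E,A,B,C,D]
After op 2 (replace(2, 'p')): offset=4, physical=[A,p,C,D,E], logical=[E,A,p,C,D]
After op 3 (rotate(-3)): offset=1, physical=[A,p,C,D,E], logical=[p,C,D,E,A]
After op 4 (rotate(+2)): offset=3, physical=[A,p,C,D,E], logical=[D,E,A,p,C]
After op 5 (rotate(-3)): offset=0, physical=[A,p,C,D,E], logical=[A,p,C,D,E]
After op 6 (rotate(-2)): offset=3, physical=[A,p,C,D,E], logical=[D,E,A,p,C]
After op 7 (rotate(-3)): offset=0, physical=[A,p,C,D,E], logical=[A,p,C,D,E]
After op 8 (rotate(+3)): offset=3, physical=[A,p,C,D,E], logical=[D,E,A,p,C]
After op 9 (swap(0, 4)): offset=3, physical=[A,p,D,C,E], logical=[C,E,A,p,D]

Answer: 3 C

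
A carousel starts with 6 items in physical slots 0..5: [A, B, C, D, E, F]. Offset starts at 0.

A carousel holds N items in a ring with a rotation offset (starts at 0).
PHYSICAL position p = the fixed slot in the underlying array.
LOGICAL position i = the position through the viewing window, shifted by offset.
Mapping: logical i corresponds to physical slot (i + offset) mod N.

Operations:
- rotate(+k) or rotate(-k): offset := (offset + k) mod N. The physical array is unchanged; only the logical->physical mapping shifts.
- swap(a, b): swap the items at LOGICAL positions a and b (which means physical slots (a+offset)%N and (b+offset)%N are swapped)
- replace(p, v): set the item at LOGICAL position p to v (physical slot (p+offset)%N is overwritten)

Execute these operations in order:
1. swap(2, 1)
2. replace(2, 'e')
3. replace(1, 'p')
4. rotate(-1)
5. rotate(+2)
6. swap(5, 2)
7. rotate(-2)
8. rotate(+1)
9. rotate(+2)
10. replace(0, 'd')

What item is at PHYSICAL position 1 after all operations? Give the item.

After op 1 (swap(2, 1)): offset=0, physical=[A,C,B,D,E,F], logical=[A,C,B,D,E,F]
After op 2 (replace(2, 'e')): offset=0, physical=[A,C,e,D,E,F], logical=[A,C,e,D,E,F]
After op 3 (replace(1, 'p')): offset=0, physical=[A,p,e,D,E,F], logical=[A,p,e,D,E,F]
After op 4 (rotate(-1)): offset=5, physical=[A,p,e,D,E,F], logical=[F,A,p,e,D,E]
After op 5 (rotate(+2)): offset=1, physical=[A,p,e,D,E,F], logical=[p,e,D,E,F,A]
After op 6 (swap(5, 2)): offset=1, physical=[D,p,e,A,E,F], logical=[p,e,A,E,F,D]
After op 7 (rotate(-2)): offset=5, physical=[D,p,e,A,E,F], logical=[F,D,p,e,A,E]
After op 8 (rotate(+1)): offset=0, physical=[D,p,e,A,E,F], logical=[D,p,e,A,E,F]
After op 9 (rotate(+2)): offset=2, physical=[D,p,e,A,E,F], logical=[e,A,E,F,D,p]
After op 10 (replace(0, 'd')): offset=2, physical=[D,p,d,A,E,F], logical=[d,A,E,F,D,p]

Answer: p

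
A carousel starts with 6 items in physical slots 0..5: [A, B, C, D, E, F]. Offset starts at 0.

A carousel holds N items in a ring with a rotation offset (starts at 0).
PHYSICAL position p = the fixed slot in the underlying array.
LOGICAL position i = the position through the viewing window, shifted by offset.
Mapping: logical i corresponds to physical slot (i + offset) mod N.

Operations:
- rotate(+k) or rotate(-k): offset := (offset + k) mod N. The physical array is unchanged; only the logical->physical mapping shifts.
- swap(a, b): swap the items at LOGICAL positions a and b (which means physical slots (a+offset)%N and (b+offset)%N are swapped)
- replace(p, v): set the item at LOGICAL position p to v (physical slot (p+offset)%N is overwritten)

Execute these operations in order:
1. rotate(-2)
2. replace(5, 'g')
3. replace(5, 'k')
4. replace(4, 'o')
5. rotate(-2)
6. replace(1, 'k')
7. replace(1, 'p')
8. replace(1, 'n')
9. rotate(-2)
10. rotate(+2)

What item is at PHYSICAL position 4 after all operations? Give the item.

After op 1 (rotate(-2)): offset=4, physical=[A,B,C,D,E,F], logical=[E,F,A,B,C,D]
After op 2 (replace(5, 'g')): offset=4, physical=[A,B,C,g,E,F], logical=[E,F,A,B,C,g]
After op 3 (replace(5, 'k')): offset=4, physical=[A,B,C,k,E,F], logical=[E,F,A,B,C,k]
After op 4 (replace(4, 'o')): offset=4, physical=[A,B,o,k,E,F], logical=[E,F,A,B,o,k]
After op 5 (rotate(-2)): offset=2, physical=[A,B,o,k,E,F], logical=[o,k,E,F,A,B]
After op 6 (replace(1, 'k')): offset=2, physical=[A,B,o,k,E,F], logical=[o,k,E,F,A,B]
After op 7 (replace(1, 'p')): offset=2, physical=[A,B,o,p,E,F], logical=[o,p,E,F,A,B]
After op 8 (replace(1, 'n')): offset=2, physical=[A,B,o,n,E,F], logical=[o,n,E,F,A,B]
After op 9 (rotate(-2)): offset=0, physical=[A,B,o,n,E,F], logical=[A,B,o,n,E,F]
After op 10 (rotate(+2)): offset=2, physical=[A,B,o,n,E,F], logical=[o,n,E,F,A,B]

Answer: E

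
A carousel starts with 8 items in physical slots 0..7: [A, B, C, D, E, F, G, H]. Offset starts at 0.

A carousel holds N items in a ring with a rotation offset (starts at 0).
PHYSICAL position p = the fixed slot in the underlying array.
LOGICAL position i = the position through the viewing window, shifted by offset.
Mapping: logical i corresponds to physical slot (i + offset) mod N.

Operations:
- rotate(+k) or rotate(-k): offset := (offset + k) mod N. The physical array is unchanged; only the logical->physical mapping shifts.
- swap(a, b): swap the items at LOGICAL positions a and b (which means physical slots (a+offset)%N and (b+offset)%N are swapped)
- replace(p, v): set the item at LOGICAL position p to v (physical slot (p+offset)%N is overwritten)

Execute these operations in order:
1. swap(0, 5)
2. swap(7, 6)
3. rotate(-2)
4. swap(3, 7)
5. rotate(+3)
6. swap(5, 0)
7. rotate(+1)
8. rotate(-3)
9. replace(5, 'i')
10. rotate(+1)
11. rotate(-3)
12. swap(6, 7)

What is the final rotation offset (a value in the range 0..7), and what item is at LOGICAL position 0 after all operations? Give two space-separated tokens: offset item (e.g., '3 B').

After op 1 (swap(0, 5)): offset=0, physical=[F,B,C,D,E,A,G,H], logical=[F,B,C,D,E,A,G,H]
After op 2 (swap(7, 6)): offset=0, physical=[F,B,C,D,E,A,H,G], logical=[F,B,C,D,E,A,H,G]
After op 3 (rotate(-2)): offset=6, physical=[F,B,C,D,E,A,H,G], logical=[H,G,F,B,C,D,E,A]
After op 4 (swap(3, 7)): offset=6, physical=[F,A,C,D,E,B,H,G], logical=[H,G,F,A,C,D,E,B]
After op 5 (rotate(+3)): offset=1, physical=[F,A,C,D,E,B,H,G], logical=[A,C,D,E,B,H,G,F]
After op 6 (swap(5, 0)): offset=1, physical=[F,H,C,D,E,B,A,G], logical=[H,C,D,E,B,A,G,F]
After op 7 (rotate(+1)): offset=2, physical=[F,H,C,D,E,B,A,G], logical=[C,D,E,B,A,G,F,H]
After op 8 (rotate(-3)): offset=7, physical=[F,H,C,D,E,B,A,G], logical=[G,F,H,C,D,E,B,A]
After op 9 (replace(5, 'i')): offset=7, physical=[F,H,C,D,i,B,A,G], logical=[G,F,H,C,D,i,B,A]
After op 10 (rotate(+1)): offset=0, physical=[F,H,C,D,i,B,A,G], logical=[F,H,C,D,i,B,A,G]
After op 11 (rotate(-3)): offset=5, physical=[F,H,C,D,i,B,A,G], logical=[B,A,G,F,H,C,D,i]
After op 12 (swap(6, 7)): offset=5, physical=[F,H,C,i,D,B,A,G], logical=[B,A,G,F,H,C,i,D]

Answer: 5 B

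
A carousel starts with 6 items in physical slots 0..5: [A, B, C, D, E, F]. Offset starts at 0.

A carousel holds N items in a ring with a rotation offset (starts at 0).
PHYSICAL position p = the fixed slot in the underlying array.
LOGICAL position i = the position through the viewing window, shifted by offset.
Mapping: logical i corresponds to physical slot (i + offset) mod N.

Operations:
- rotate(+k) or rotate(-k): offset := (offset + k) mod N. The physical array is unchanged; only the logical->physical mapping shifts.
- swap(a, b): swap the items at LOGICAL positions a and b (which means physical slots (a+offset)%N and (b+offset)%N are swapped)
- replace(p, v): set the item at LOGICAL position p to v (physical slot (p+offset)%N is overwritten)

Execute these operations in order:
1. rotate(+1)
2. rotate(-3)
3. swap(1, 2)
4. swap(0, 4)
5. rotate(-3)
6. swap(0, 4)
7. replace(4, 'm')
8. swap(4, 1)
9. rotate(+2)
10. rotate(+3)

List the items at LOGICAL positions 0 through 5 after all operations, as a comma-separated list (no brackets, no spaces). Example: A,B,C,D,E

After op 1 (rotate(+1)): offset=1, physical=[A,B,C,D,E,F], logical=[B,C,D,E,F,A]
After op 2 (rotate(-3)): offset=4, physical=[A,B,C,D,E,F], logical=[E,F,A,B,C,D]
After op 3 (swap(1, 2)): offset=4, physical=[F,B,C,D,E,A], logical=[E,A,F,B,C,D]
After op 4 (swap(0, 4)): offset=4, physical=[F,B,E,D,C,A], logical=[C,A,F,B,E,D]
After op 5 (rotate(-3)): offset=1, physical=[F,B,E,D,C,A], logical=[B,E,D,C,A,F]
After op 6 (swap(0, 4)): offset=1, physical=[F,A,E,D,C,B], logical=[A,E,D,C,B,F]
After op 7 (replace(4, 'm')): offset=1, physical=[F,A,E,D,C,m], logical=[A,E,D,C,m,F]
After op 8 (swap(4, 1)): offset=1, physical=[F,A,m,D,C,E], logical=[A,m,D,C,E,F]
After op 9 (rotate(+2)): offset=3, physical=[F,A,m,D,C,E], logical=[D,C,E,F,A,m]
After op 10 (rotate(+3)): offset=0, physical=[F,A,m,D,C,E], logical=[F,A,m,D,C,E]

Answer: F,A,m,D,C,E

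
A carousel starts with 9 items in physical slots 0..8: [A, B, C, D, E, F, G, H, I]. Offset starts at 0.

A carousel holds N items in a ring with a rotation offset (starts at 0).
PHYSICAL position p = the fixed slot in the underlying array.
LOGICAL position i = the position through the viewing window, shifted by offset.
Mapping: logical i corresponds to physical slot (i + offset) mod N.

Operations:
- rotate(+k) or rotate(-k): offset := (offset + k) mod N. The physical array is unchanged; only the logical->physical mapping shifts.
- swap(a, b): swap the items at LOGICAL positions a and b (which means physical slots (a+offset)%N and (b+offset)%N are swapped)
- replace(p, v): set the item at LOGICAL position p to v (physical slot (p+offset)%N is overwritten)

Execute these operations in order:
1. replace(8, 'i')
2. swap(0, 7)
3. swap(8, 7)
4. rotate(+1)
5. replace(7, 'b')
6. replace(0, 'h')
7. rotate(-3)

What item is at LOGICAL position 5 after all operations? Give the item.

After op 1 (replace(8, 'i')): offset=0, physical=[A,B,C,D,E,F,G,H,i], logical=[A,B,C,D,E,F,G,H,i]
After op 2 (swap(0, 7)): offset=0, physical=[H,B,C,D,E,F,G,A,i], logical=[H,B,C,D,E,F,G,A,i]
After op 3 (swap(8, 7)): offset=0, physical=[H,B,C,D,E,F,G,i,A], logical=[H,B,C,D,E,F,G,i,A]
After op 4 (rotate(+1)): offset=1, physical=[H,B,C,D,E,F,G,i,A], logical=[B,C,D,E,F,G,i,A,H]
After op 5 (replace(7, 'b')): offset=1, physical=[H,B,C,D,E,F,G,i,b], logical=[B,C,D,E,F,G,i,b,H]
After op 6 (replace(0, 'h')): offset=1, physical=[H,h,C,D,E,F,G,i,b], logical=[h,C,D,E,F,G,i,b,H]
After op 7 (rotate(-3)): offset=7, physical=[H,h,C,D,E,F,G,i,b], logical=[i,b,H,h,C,D,E,F,G]

Answer: D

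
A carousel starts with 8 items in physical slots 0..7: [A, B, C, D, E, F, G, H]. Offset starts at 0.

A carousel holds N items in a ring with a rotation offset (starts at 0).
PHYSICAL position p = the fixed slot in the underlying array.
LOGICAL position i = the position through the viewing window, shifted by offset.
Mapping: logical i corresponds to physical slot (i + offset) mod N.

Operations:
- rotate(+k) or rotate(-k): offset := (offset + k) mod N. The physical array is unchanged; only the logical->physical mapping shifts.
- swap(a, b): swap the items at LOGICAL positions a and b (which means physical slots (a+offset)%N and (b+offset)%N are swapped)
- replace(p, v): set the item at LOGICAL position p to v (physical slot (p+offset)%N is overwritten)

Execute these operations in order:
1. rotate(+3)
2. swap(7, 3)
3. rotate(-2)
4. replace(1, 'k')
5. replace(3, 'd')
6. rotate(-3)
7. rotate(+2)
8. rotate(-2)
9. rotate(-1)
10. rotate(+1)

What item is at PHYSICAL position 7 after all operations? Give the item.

After op 1 (rotate(+3)): offset=3, physical=[A,B,C,D,E,F,G,H], logical=[D,E,F,G,H,A,B,C]
After op 2 (swap(7, 3)): offset=3, physical=[A,B,G,D,E,F,C,H], logical=[D,E,F,C,H,A,B,G]
After op 3 (rotate(-2)): offset=1, physical=[A,B,G,D,E,F,C,H], logical=[B,G,D,E,F,C,H,A]
After op 4 (replace(1, 'k')): offset=1, physical=[A,B,k,D,E,F,C,H], logical=[B,k,D,E,F,C,H,A]
After op 5 (replace(3, 'd')): offset=1, physical=[A,B,k,D,d,F,C,H], logical=[B,k,D,d,F,C,H,A]
After op 6 (rotate(-3)): offset=6, physical=[A,B,k,D,d,F,C,H], logical=[C,H,A,B,k,D,d,F]
After op 7 (rotate(+2)): offset=0, physical=[A,B,k,D,d,F,C,H], logical=[A,B,k,D,d,F,C,H]
After op 8 (rotate(-2)): offset=6, physical=[A,B,k,D,d,F,C,H], logical=[C,H,A,B,k,D,d,F]
After op 9 (rotate(-1)): offset=5, physical=[A,B,k,D,d,F,C,H], logical=[F,C,H,A,B,k,D,d]
After op 10 (rotate(+1)): offset=6, physical=[A,B,k,D,d,F,C,H], logical=[C,H,A,B,k,D,d,F]

Answer: H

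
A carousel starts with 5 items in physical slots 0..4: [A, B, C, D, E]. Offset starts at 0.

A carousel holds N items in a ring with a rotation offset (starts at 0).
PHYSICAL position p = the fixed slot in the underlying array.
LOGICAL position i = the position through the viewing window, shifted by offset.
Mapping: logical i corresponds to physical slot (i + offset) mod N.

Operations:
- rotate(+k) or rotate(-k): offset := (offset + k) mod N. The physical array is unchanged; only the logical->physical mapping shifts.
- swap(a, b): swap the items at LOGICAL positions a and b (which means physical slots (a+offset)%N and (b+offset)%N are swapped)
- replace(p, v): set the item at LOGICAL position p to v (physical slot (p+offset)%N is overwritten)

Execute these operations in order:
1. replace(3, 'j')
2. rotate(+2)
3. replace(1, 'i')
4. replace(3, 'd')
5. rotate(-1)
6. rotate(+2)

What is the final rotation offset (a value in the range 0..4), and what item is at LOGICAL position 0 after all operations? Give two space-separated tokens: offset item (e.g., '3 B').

Answer: 3 i

Derivation:
After op 1 (replace(3, 'j')): offset=0, physical=[A,B,C,j,E], logical=[A,B,C,j,E]
After op 2 (rotate(+2)): offset=2, physical=[A,B,C,j,E], logical=[C,j,E,A,B]
After op 3 (replace(1, 'i')): offset=2, physical=[A,B,C,i,E], logical=[C,i,E,A,B]
After op 4 (replace(3, 'd')): offset=2, physical=[d,B,C,i,E], logical=[C,i,E,d,B]
After op 5 (rotate(-1)): offset=1, physical=[d,B,C,i,E], logical=[B,C,i,E,d]
After op 6 (rotate(+2)): offset=3, physical=[d,B,C,i,E], logical=[i,E,d,B,C]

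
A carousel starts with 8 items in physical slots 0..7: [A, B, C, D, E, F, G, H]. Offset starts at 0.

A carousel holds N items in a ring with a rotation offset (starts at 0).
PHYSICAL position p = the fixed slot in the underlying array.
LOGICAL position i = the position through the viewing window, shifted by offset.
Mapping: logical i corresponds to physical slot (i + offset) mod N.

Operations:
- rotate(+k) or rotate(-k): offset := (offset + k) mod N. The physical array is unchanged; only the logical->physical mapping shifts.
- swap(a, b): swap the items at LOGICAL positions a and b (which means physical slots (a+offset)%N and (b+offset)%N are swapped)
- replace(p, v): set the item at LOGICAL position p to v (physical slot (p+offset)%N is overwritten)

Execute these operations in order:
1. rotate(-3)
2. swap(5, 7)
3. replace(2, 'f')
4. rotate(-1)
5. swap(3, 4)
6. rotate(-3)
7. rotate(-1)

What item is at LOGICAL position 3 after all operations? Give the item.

After op 1 (rotate(-3)): offset=5, physical=[A,B,C,D,E,F,G,H], logical=[F,G,H,A,B,C,D,E]
After op 2 (swap(5, 7)): offset=5, physical=[A,B,E,D,C,F,G,H], logical=[F,G,H,A,B,E,D,C]
After op 3 (replace(2, 'f')): offset=5, physical=[A,B,E,D,C,F,G,f], logical=[F,G,f,A,B,E,D,C]
After op 4 (rotate(-1)): offset=4, physical=[A,B,E,D,C,F,G,f], logical=[C,F,G,f,A,B,E,D]
After op 5 (swap(3, 4)): offset=4, physical=[f,B,E,D,C,F,G,A], logical=[C,F,G,A,f,B,E,D]
After op 6 (rotate(-3)): offset=1, physical=[f,B,E,D,C,F,G,A], logical=[B,E,D,C,F,G,A,f]
After op 7 (rotate(-1)): offset=0, physical=[f,B,E,D,C,F,G,A], logical=[f,B,E,D,C,F,G,A]

Answer: D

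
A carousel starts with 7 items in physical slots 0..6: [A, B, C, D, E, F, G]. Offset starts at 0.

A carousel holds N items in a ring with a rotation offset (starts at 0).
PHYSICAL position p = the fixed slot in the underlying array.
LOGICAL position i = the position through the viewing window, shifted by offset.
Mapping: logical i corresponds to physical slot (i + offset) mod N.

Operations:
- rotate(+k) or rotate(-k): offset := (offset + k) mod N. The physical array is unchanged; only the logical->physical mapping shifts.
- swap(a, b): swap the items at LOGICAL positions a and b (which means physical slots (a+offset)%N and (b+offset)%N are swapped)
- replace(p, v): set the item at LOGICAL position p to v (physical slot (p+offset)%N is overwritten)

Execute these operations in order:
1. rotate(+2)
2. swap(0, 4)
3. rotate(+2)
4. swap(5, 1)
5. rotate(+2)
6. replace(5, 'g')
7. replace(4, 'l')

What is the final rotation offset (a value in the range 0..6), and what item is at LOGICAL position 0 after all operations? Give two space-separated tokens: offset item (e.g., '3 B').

Answer: 6 C

Derivation:
After op 1 (rotate(+2)): offset=2, physical=[A,B,C,D,E,F,G], logical=[C,D,E,F,G,A,B]
After op 2 (swap(0, 4)): offset=2, physical=[A,B,G,D,E,F,C], logical=[G,D,E,F,C,A,B]
After op 3 (rotate(+2)): offset=4, physical=[A,B,G,D,E,F,C], logical=[E,F,C,A,B,G,D]
After op 4 (swap(5, 1)): offset=4, physical=[A,B,F,D,E,G,C], logical=[E,G,C,A,B,F,D]
After op 5 (rotate(+2)): offset=6, physical=[A,B,F,D,E,G,C], logical=[C,A,B,F,D,E,G]
After op 6 (replace(5, 'g')): offset=6, physical=[A,B,F,D,g,G,C], logical=[C,A,B,F,D,g,G]
After op 7 (replace(4, 'l')): offset=6, physical=[A,B,F,l,g,G,C], logical=[C,A,B,F,l,g,G]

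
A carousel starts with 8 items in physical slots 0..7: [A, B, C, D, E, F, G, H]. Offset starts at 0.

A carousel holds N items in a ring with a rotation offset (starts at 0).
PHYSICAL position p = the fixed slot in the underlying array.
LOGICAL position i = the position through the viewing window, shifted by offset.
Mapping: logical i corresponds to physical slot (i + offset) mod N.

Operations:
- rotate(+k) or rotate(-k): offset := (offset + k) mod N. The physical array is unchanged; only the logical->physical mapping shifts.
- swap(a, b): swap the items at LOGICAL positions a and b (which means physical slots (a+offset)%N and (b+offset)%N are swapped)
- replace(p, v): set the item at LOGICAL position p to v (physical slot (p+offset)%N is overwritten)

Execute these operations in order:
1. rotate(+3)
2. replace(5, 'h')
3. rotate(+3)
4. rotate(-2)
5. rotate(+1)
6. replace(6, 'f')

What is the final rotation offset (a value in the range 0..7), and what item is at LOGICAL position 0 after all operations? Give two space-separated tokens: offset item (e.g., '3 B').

After op 1 (rotate(+3)): offset=3, physical=[A,B,C,D,E,F,G,H], logical=[D,E,F,G,H,A,B,C]
After op 2 (replace(5, 'h')): offset=3, physical=[h,B,C,D,E,F,G,H], logical=[D,E,F,G,H,h,B,C]
After op 3 (rotate(+3)): offset=6, physical=[h,B,C,D,E,F,G,H], logical=[G,H,h,B,C,D,E,F]
After op 4 (rotate(-2)): offset=4, physical=[h,B,C,D,E,F,G,H], logical=[E,F,G,H,h,B,C,D]
After op 5 (rotate(+1)): offset=5, physical=[h,B,C,D,E,F,G,H], logical=[F,G,H,h,B,C,D,E]
After op 6 (replace(6, 'f')): offset=5, physical=[h,B,C,f,E,F,G,H], logical=[F,G,H,h,B,C,f,E]

Answer: 5 F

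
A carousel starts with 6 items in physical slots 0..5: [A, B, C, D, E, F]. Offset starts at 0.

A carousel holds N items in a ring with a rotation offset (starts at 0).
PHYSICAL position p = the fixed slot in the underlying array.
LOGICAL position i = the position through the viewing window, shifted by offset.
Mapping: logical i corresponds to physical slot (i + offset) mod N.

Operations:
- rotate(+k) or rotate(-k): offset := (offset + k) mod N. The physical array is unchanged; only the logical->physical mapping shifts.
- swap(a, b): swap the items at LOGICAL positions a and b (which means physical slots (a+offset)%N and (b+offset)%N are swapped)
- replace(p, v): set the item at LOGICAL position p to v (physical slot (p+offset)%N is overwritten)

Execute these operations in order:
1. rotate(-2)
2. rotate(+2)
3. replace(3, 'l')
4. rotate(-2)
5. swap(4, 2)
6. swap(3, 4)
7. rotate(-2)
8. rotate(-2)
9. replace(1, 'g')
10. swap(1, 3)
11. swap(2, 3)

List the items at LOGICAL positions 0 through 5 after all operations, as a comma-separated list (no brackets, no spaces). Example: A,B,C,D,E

Answer: C,l,g,B,E,F

Derivation:
After op 1 (rotate(-2)): offset=4, physical=[A,B,C,D,E,F], logical=[E,F,A,B,C,D]
After op 2 (rotate(+2)): offset=0, physical=[A,B,C,D,E,F], logical=[A,B,C,D,E,F]
After op 3 (replace(3, 'l')): offset=0, physical=[A,B,C,l,E,F], logical=[A,B,C,l,E,F]
After op 4 (rotate(-2)): offset=4, physical=[A,B,C,l,E,F], logical=[E,F,A,B,C,l]
After op 5 (swap(4, 2)): offset=4, physical=[C,B,A,l,E,F], logical=[E,F,C,B,A,l]
After op 6 (swap(3, 4)): offset=4, physical=[C,A,B,l,E,F], logical=[E,F,C,A,B,l]
After op 7 (rotate(-2)): offset=2, physical=[C,A,B,l,E,F], logical=[B,l,E,F,C,A]
After op 8 (rotate(-2)): offset=0, physical=[C,A,B,l,E,F], logical=[C,A,B,l,E,F]
After op 9 (replace(1, 'g')): offset=0, physical=[C,g,B,l,E,F], logical=[C,g,B,l,E,F]
After op 10 (swap(1, 3)): offset=0, physical=[C,l,B,g,E,F], logical=[C,l,B,g,E,F]
After op 11 (swap(2, 3)): offset=0, physical=[C,l,g,B,E,F], logical=[C,l,g,B,E,F]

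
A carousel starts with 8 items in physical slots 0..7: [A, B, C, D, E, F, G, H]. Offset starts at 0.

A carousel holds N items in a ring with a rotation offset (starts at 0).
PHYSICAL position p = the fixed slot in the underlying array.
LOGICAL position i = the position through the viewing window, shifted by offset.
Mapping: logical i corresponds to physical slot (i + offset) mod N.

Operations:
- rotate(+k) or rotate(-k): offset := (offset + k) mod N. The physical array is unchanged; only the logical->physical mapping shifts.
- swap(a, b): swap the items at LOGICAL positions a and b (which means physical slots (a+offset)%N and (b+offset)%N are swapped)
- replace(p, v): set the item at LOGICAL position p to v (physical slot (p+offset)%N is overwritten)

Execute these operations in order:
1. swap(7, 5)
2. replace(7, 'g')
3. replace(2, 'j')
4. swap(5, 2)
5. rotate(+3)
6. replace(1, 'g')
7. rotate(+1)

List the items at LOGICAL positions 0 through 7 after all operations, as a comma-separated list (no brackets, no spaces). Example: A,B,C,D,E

Answer: g,j,G,g,A,B,H,D

Derivation:
After op 1 (swap(7, 5)): offset=0, physical=[A,B,C,D,E,H,G,F], logical=[A,B,C,D,E,H,G,F]
After op 2 (replace(7, 'g')): offset=0, physical=[A,B,C,D,E,H,G,g], logical=[A,B,C,D,E,H,G,g]
After op 3 (replace(2, 'j')): offset=0, physical=[A,B,j,D,E,H,G,g], logical=[A,B,j,D,E,H,G,g]
After op 4 (swap(5, 2)): offset=0, physical=[A,B,H,D,E,j,G,g], logical=[A,B,H,D,E,j,G,g]
After op 5 (rotate(+3)): offset=3, physical=[A,B,H,D,E,j,G,g], logical=[D,E,j,G,g,A,B,H]
After op 6 (replace(1, 'g')): offset=3, physical=[A,B,H,D,g,j,G,g], logical=[D,g,j,G,g,A,B,H]
After op 7 (rotate(+1)): offset=4, physical=[A,B,H,D,g,j,G,g], logical=[g,j,G,g,A,B,H,D]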